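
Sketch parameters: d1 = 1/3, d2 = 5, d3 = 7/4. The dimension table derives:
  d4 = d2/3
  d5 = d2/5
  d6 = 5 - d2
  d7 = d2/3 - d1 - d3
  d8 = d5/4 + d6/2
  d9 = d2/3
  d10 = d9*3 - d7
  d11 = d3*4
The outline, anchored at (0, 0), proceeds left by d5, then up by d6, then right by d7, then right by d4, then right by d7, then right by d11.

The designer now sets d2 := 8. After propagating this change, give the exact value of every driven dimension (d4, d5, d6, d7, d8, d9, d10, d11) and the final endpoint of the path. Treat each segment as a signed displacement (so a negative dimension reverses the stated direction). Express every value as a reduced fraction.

Apply edit: d2 := 8
  d4 = d2/3 = 8/3
  d5 = d2/5 = 8/5
  d6 = 5 - d2 = -3
  d7 = d2/3 - d1 - d3 = 7/12
  d8 = d5/4 + d6/2 = -11/10
  d9 = d2/3 = 8/3
  d10 = d9*3 - d7 = 89/12
  d11 = d3*4 = 7
Walk from origin (0, 0):
  seg 1: left by d5 = 8/5 → (-8/5, 0)
  seg 2: up by d6 = -3 → (-8/5, -3)
  seg 3: right by d7 = 7/12 → (-61/60, -3)
  seg 4: right by d4 = 8/3 → (33/20, -3)
  seg 5: right by d7 = 7/12 → (67/30, -3)
  seg 6: right by d11 = 7 → (277/30, -3)

d4 = 8/3
d5 = 8/5
d6 = -3
d7 = 7/12
d8 = -11/10
d9 = 8/3
d10 = 89/12
d11 = 7
endpoint = (277/30, -3)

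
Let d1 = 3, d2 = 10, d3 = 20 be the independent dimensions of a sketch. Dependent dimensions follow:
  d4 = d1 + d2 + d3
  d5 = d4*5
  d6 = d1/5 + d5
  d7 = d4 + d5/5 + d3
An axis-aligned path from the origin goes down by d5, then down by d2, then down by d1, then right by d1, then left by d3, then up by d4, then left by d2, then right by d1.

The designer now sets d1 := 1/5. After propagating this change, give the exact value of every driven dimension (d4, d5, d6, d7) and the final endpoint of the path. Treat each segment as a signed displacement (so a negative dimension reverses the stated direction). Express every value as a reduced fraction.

Apply edit: d1 := 1/5
  d4 = d1 + d2 + d3 = 151/5
  d5 = d4*5 = 151
  d6 = d1/5 + d5 = 3776/25
  d7 = d4 + d5/5 + d3 = 402/5
Walk from origin (0, 0):
  seg 1: down by d5 = 151 → (0, -151)
  seg 2: down by d2 = 10 → (0, -161)
  seg 3: down by d1 = 1/5 → (0, -806/5)
  seg 4: right by d1 = 1/5 → (1/5, -806/5)
  seg 5: left by d3 = 20 → (-99/5, -806/5)
  seg 6: up by d4 = 151/5 → (-99/5, -131)
  seg 7: left by d2 = 10 → (-149/5, -131)
  seg 8: right by d1 = 1/5 → (-148/5, -131)

d4 = 151/5
d5 = 151
d6 = 3776/25
d7 = 402/5
endpoint = (-148/5, -131)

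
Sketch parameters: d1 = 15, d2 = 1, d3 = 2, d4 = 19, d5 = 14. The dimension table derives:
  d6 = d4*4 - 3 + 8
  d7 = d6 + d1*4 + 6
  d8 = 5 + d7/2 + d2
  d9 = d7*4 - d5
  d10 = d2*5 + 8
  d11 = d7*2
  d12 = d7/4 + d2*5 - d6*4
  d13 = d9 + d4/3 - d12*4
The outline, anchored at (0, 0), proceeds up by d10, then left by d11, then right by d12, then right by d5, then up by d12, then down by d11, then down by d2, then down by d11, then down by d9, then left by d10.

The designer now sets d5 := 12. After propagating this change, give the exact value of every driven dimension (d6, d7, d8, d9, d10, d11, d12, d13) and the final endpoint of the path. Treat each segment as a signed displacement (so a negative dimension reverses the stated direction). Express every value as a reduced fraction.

d6 = 81
d7 = 147
d8 = 159/2
d9 = 576
d10 = 13
d11 = 294
d12 = -1129/4
d13 = 5134/3
endpoint = (-2309/4, -5737/4)

Apply edit: d5 := 12
  d6 = d4*4 - 3 + 8 = 81
  d7 = d6 + d1*4 + 6 = 147
  d8 = 5 + d7/2 + d2 = 159/2
  d9 = d7*4 - d5 = 576
  d10 = d2*5 + 8 = 13
  d11 = d7*2 = 294
  d12 = d7/4 + d2*5 - d6*4 = -1129/4
  d13 = d9 + d4/3 - d12*4 = 5134/3
Walk from origin (0, 0):
  seg 1: up by d10 = 13 → (0, 13)
  seg 2: left by d11 = 294 → (-294, 13)
  seg 3: right by d12 = -1129/4 → (-2305/4, 13)
  seg 4: right by d5 = 12 → (-2257/4, 13)
  seg 5: up by d12 = -1129/4 → (-2257/4, -1077/4)
  seg 6: down by d11 = 294 → (-2257/4, -2253/4)
  seg 7: down by d2 = 1 → (-2257/4, -2257/4)
  seg 8: down by d11 = 294 → (-2257/4, -3433/4)
  seg 9: down by d9 = 576 → (-2257/4, -5737/4)
  seg 10: left by d10 = 13 → (-2309/4, -5737/4)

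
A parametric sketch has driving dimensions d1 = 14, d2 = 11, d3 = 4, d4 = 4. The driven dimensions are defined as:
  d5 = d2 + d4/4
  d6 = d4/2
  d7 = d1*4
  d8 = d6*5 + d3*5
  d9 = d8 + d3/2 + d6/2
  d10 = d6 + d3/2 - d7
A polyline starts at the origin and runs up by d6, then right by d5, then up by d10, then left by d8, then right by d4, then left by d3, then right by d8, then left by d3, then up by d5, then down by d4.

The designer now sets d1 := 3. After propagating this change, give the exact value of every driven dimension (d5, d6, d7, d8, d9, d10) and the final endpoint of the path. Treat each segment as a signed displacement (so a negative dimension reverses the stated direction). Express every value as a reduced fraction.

Apply edit: d1 := 3
  d5 = d2 + d4/4 = 12
  d6 = d4/2 = 2
  d7 = d1*4 = 12
  d8 = d6*5 + d3*5 = 30
  d9 = d8 + d3/2 + d6/2 = 33
  d10 = d6 + d3/2 - d7 = -8
Walk from origin (0, 0):
  seg 1: up by d6 = 2 → (0, 2)
  seg 2: right by d5 = 12 → (12, 2)
  seg 3: up by d10 = -8 → (12, -6)
  seg 4: left by d8 = 30 → (-18, -6)
  seg 5: right by d4 = 4 → (-14, -6)
  seg 6: left by d3 = 4 → (-18, -6)
  seg 7: right by d8 = 30 → (12, -6)
  seg 8: left by d3 = 4 → (8, -6)
  seg 9: up by d5 = 12 → (8, 6)
  seg 10: down by d4 = 4 → (8, 2)

d5 = 12
d6 = 2
d7 = 12
d8 = 30
d9 = 33
d10 = -8
endpoint = (8, 2)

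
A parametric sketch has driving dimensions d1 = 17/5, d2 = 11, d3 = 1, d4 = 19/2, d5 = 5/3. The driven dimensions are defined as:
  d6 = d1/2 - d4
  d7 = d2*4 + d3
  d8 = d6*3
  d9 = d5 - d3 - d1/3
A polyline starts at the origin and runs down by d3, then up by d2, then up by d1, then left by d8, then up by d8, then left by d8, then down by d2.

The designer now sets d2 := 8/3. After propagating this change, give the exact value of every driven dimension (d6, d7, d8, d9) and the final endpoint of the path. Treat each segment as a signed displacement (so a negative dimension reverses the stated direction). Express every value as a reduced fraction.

Apply edit: d2 := 8/3
  d6 = d1/2 - d4 = -39/5
  d7 = d2*4 + d3 = 35/3
  d8 = d6*3 = -117/5
  d9 = d5 - d3 - d1/3 = -7/15
Walk from origin (0, 0):
  seg 1: down by d3 = 1 → (0, -1)
  seg 2: up by d2 = 8/3 → (0, 5/3)
  seg 3: up by d1 = 17/5 → (0, 76/15)
  seg 4: left by d8 = -117/5 → (117/5, 76/15)
  seg 5: up by d8 = -117/5 → (117/5, -55/3)
  seg 6: left by d8 = -117/5 → (234/5, -55/3)
  seg 7: down by d2 = 8/3 → (234/5, -21)

d6 = -39/5
d7 = 35/3
d8 = -117/5
d9 = -7/15
endpoint = (234/5, -21)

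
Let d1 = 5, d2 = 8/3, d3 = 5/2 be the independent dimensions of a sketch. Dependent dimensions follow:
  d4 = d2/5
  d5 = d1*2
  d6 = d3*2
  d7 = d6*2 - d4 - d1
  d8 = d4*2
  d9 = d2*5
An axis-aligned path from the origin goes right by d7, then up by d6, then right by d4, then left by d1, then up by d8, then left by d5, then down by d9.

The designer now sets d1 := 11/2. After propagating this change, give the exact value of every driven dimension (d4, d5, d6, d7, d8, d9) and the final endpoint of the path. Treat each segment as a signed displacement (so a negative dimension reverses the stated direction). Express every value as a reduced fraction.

Apply edit: d1 := 11/2
  d4 = d2/5 = 8/15
  d5 = d1*2 = 11
  d6 = d3*2 = 5
  d7 = d6*2 - d4 - d1 = 119/30
  d8 = d4*2 = 16/15
  d9 = d2*5 = 40/3
Walk from origin (0, 0):
  seg 1: right by d7 = 119/30 → (119/30, 0)
  seg 2: up by d6 = 5 → (119/30, 5)
  seg 3: right by d4 = 8/15 → (9/2, 5)
  seg 4: left by d1 = 11/2 → (-1, 5)
  seg 5: up by d8 = 16/15 → (-1, 91/15)
  seg 6: left by d5 = 11 → (-12, 91/15)
  seg 7: down by d9 = 40/3 → (-12, -109/15)

d4 = 8/15
d5 = 11
d6 = 5
d7 = 119/30
d8 = 16/15
d9 = 40/3
endpoint = (-12, -109/15)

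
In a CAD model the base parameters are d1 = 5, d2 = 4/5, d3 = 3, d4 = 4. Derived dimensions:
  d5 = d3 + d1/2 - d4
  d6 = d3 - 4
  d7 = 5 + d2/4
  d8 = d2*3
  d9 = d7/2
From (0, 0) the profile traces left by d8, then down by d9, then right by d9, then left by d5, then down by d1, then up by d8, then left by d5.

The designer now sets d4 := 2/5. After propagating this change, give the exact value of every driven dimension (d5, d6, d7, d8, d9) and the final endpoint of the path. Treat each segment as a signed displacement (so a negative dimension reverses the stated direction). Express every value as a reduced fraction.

d5 = 51/10
d6 = -1
d7 = 26/5
d8 = 12/5
d9 = 13/5
endpoint = (-10, -26/5)

Apply edit: d4 := 2/5
  d5 = d3 + d1/2 - d4 = 51/10
  d6 = d3 - 4 = -1
  d7 = 5 + d2/4 = 26/5
  d8 = d2*3 = 12/5
  d9 = d7/2 = 13/5
Walk from origin (0, 0):
  seg 1: left by d8 = 12/5 → (-12/5, 0)
  seg 2: down by d9 = 13/5 → (-12/5, -13/5)
  seg 3: right by d9 = 13/5 → (1/5, -13/5)
  seg 4: left by d5 = 51/10 → (-49/10, -13/5)
  seg 5: down by d1 = 5 → (-49/10, -38/5)
  seg 6: up by d8 = 12/5 → (-49/10, -26/5)
  seg 7: left by d5 = 51/10 → (-10, -26/5)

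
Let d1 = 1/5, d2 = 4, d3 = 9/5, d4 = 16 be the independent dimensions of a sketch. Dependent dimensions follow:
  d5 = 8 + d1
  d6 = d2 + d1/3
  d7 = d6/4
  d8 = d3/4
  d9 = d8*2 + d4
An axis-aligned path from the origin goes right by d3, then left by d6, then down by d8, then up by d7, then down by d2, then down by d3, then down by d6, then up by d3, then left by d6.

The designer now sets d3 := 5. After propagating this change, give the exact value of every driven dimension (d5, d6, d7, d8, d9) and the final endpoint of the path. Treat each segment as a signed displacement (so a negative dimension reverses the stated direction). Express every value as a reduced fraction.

d5 = 41/5
d6 = 61/15
d7 = 61/60
d8 = 5/4
d9 = 37/2
endpoint = (-47/15, -83/10)

Apply edit: d3 := 5
  d5 = 8 + d1 = 41/5
  d6 = d2 + d1/3 = 61/15
  d7 = d6/4 = 61/60
  d8 = d3/4 = 5/4
  d9 = d8*2 + d4 = 37/2
Walk from origin (0, 0):
  seg 1: right by d3 = 5 → (5, 0)
  seg 2: left by d6 = 61/15 → (14/15, 0)
  seg 3: down by d8 = 5/4 → (14/15, -5/4)
  seg 4: up by d7 = 61/60 → (14/15, -7/30)
  seg 5: down by d2 = 4 → (14/15, -127/30)
  seg 6: down by d3 = 5 → (14/15, -277/30)
  seg 7: down by d6 = 61/15 → (14/15, -133/10)
  seg 8: up by d3 = 5 → (14/15, -83/10)
  seg 9: left by d6 = 61/15 → (-47/15, -83/10)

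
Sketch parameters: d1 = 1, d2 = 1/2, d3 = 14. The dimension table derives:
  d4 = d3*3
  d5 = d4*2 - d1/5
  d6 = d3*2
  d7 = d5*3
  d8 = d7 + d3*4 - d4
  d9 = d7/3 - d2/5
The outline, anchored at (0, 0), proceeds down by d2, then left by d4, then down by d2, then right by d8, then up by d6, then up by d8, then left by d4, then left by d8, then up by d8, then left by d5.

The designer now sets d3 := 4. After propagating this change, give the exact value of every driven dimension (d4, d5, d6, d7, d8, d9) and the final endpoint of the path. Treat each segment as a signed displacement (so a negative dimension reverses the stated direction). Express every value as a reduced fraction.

d4 = 12
d5 = 119/5
d6 = 8
d7 = 357/5
d8 = 377/5
d9 = 237/10
endpoint = (-239/5, 789/5)

Apply edit: d3 := 4
  d4 = d3*3 = 12
  d5 = d4*2 - d1/5 = 119/5
  d6 = d3*2 = 8
  d7 = d5*3 = 357/5
  d8 = d7 + d3*4 - d4 = 377/5
  d9 = d7/3 - d2/5 = 237/10
Walk from origin (0, 0):
  seg 1: down by d2 = 1/2 → (0, -1/2)
  seg 2: left by d4 = 12 → (-12, -1/2)
  seg 3: down by d2 = 1/2 → (-12, -1)
  seg 4: right by d8 = 377/5 → (317/5, -1)
  seg 5: up by d6 = 8 → (317/5, 7)
  seg 6: up by d8 = 377/5 → (317/5, 412/5)
  seg 7: left by d4 = 12 → (257/5, 412/5)
  seg 8: left by d8 = 377/5 → (-24, 412/5)
  seg 9: up by d8 = 377/5 → (-24, 789/5)
  seg 10: left by d5 = 119/5 → (-239/5, 789/5)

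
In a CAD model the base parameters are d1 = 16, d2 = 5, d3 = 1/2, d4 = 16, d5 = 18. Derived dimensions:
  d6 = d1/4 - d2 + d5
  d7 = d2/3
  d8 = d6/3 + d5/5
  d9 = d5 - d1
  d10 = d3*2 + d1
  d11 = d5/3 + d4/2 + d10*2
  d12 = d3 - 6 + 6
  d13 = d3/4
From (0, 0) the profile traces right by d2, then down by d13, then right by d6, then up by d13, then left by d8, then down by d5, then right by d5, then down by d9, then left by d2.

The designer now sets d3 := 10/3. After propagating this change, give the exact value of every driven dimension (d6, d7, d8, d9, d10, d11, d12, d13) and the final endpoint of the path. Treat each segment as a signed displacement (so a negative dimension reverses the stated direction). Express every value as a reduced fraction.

Apply edit: d3 := 10/3
  d6 = d1/4 - d2 + d5 = 17
  d7 = d2/3 = 5/3
  d8 = d6/3 + d5/5 = 139/15
  d9 = d5 - d1 = 2
  d10 = d3*2 + d1 = 68/3
  d11 = d5/3 + d4/2 + d10*2 = 178/3
  d12 = d3 - 6 + 6 = 10/3
  d13 = d3/4 = 5/6
Walk from origin (0, 0):
  seg 1: right by d2 = 5 → (5, 0)
  seg 2: down by d13 = 5/6 → (5, -5/6)
  seg 3: right by d6 = 17 → (22, -5/6)
  seg 4: up by d13 = 5/6 → (22, 0)
  seg 5: left by d8 = 139/15 → (191/15, 0)
  seg 6: down by d5 = 18 → (191/15, -18)
  seg 7: right by d5 = 18 → (461/15, -18)
  seg 8: down by d9 = 2 → (461/15, -20)
  seg 9: left by d2 = 5 → (386/15, -20)

d6 = 17
d7 = 5/3
d8 = 139/15
d9 = 2
d10 = 68/3
d11 = 178/3
d12 = 10/3
d13 = 5/6
endpoint = (386/15, -20)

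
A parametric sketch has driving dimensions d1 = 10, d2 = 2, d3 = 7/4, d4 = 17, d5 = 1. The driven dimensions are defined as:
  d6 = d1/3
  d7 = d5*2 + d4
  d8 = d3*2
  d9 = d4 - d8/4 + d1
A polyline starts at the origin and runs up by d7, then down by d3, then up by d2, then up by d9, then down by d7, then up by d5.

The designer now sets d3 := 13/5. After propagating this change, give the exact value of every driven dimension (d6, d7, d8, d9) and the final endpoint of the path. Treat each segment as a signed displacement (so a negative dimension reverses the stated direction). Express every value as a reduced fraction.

d6 = 10/3
d7 = 19
d8 = 26/5
d9 = 257/10
endpoint = (0, 261/10)

Apply edit: d3 := 13/5
  d6 = d1/3 = 10/3
  d7 = d5*2 + d4 = 19
  d8 = d3*2 = 26/5
  d9 = d4 - d8/4 + d1 = 257/10
Walk from origin (0, 0):
  seg 1: up by d7 = 19 → (0, 19)
  seg 2: down by d3 = 13/5 → (0, 82/5)
  seg 3: up by d2 = 2 → (0, 92/5)
  seg 4: up by d9 = 257/10 → (0, 441/10)
  seg 5: down by d7 = 19 → (0, 251/10)
  seg 6: up by d5 = 1 → (0, 261/10)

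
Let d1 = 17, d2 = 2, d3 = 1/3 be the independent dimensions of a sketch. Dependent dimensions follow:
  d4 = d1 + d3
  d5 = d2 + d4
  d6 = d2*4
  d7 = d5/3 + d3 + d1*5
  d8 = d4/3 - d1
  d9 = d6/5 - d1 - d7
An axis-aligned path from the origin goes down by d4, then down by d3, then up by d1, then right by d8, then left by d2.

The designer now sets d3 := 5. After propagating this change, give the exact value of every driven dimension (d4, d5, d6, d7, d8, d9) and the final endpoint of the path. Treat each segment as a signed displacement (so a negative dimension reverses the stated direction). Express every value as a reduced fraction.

Apply edit: d3 := 5
  d4 = d1 + d3 = 22
  d5 = d2 + d4 = 24
  d6 = d2*4 = 8
  d7 = d5/3 + d3 + d1*5 = 98
  d8 = d4/3 - d1 = -29/3
  d9 = d6/5 - d1 - d7 = -567/5
Walk from origin (0, 0):
  seg 1: down by d4 = 22 → (0, -22)
  seg 2: down by d3 = 5 → (0, -27)
  seg 3: up by d1 = 17 → (0, -10)
  seg 4: right by d8 = -29/3 → (-29/3, -10)
  seg 5: left by d2 = 2 → (-35/3, -10)

d4 = 22
d5 = 24
d6 = 8
d7 = 98
d8 = -29/3
d9 = -567/5
endpoint = (-35/3, -10)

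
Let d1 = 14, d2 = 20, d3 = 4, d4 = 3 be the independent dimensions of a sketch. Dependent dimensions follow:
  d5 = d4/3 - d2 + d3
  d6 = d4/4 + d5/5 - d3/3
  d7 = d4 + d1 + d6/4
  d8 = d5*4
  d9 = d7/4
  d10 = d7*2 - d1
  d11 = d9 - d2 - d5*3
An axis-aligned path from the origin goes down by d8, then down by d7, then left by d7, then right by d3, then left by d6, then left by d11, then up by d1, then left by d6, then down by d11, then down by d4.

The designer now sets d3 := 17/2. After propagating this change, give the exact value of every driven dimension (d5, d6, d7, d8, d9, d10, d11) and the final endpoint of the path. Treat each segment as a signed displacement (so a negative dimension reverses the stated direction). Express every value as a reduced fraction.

Apply edit: d3 := 17/2
  d5 = d4/3 - d2 + d3 = -21/2
  d6 = d4/4 + d5/5 - d3/3 = -251/60
  d7 = d4 + d1 + d6/4 = 3829/240
  d8 = d5*4 = -42
  d9 = d7/4 = 3829/960
  d10 = d7*2 - d1 = 2149/120
  d11 = d9 - d2 - d5*3 = 14869/960
Walk from origin (0, 0):
  seg 1: down by d8 = -42 → (0, 42)
  seg 2: down by d7 = 3829/240 → (0, 6251/240)
  seg 3: left by d7 = 3829/240 → (-3829/240, 6251/240)
  seg 4: right by d3 = 17/2 → (-1789/240, 6251/240)
  seg 5: left by d6 = -251/60 → (-157/48, 6251/240)
  seg 6: left by d11 = 14869/960 → (-6003/320, 6251/240)
  seg 7: up by d1 = 14 → (-6003/320, 9611/240)
  seg 8: left by d6 = -251/60 → (-13993/960, 9611/240)
  seg 9: down by d11 = 14869/960 → (-13993/960, 4715/192)
  seg 10: down by d4 = 3 → (-13993/960, 4139/192)

d5 = -21/2
d6 = -251/60
d7 = 3829/240
d8 = -42
d9 = 3829/960
d10 = 2149/120
d11 = 14869/960
endpoint = (-13993/960, 4139/192)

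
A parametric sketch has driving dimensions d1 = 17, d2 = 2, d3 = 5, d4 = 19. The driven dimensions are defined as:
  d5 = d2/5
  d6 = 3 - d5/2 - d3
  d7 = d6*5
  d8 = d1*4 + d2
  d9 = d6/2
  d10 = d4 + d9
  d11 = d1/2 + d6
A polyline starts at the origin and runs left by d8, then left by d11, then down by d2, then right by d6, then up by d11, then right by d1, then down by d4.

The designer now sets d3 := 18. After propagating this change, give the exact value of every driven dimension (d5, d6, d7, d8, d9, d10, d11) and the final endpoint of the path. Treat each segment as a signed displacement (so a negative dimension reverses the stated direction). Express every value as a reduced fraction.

d5 = 2/5
d6 = -76/5
d7 = -76
d8 = 70
d9 = -38/5
d10 = 57/5
d11 = -67/10
endpoint = (-123/2, -277/10)

Apply edit: d3 := 18
  d5 = d2/5 = 2/5
  d6 = 3 - d5/2 - d3 = -76/5
  d7 = d6*5 = -76
  d8 = d1*4 + d2 = 70
  d9 = d6/2 = -38/5
  d10 = d4 + d9 = 57/5
  d11 = d1/2 + d6 = -67/10
Walk from origin (0, 0):
  seg 1: left by d8 = 70 → (-70, 0)
  seg 2: left by d11 = -67/10 → (-633/10, 0)
  seg 3: down by d2 = 2 → (-633/10, -2)
  seg 4: right by d6 = -76/5 → (-157/2, -2)
  seg 5: up by d11 = -67/10 → (-157/2, -87/10)
  seg 6: right by d1 = 17 → (-123/2, -87/10)
  seg 7: down by d4 = 19 → (-123/2, -277/10)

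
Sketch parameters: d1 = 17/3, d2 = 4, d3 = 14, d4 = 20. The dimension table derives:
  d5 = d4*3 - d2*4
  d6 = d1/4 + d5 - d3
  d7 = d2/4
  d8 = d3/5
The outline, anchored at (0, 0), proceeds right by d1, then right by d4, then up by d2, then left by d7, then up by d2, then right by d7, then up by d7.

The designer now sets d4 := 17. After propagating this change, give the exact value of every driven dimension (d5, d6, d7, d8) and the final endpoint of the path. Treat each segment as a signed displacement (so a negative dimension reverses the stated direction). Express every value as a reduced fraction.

Apply edit: d4 := 17
  d5 = d4*3 - d2*4 = 35
  d6 = d1/4 + d5 - d3 = 269/12
  d7 = d2/4 = 1
  d8 = d3/5 = 14/5
Walk from origin (0, 0):
  seg 1: right by d1 = 17/3 → (17/3, 0)
  seg 2: right by d4 = 17 → (68/3, 0)
  seg 3: up by d2 = 4 → (68/3, 4)
  seg 4: left by d7 = 1 → (65/3, 4)
  seg 5: up by d2 = 4 → (65/3, 8)
  seg 6: right by d7 = 1 → (68/3, 8)
  seg 7: up by d7 = 1 → (68/3, 9)

d5 = 35
d6 = 269/12
d7 = 1
d8 = 14/5
endpoint = (68/3, 9)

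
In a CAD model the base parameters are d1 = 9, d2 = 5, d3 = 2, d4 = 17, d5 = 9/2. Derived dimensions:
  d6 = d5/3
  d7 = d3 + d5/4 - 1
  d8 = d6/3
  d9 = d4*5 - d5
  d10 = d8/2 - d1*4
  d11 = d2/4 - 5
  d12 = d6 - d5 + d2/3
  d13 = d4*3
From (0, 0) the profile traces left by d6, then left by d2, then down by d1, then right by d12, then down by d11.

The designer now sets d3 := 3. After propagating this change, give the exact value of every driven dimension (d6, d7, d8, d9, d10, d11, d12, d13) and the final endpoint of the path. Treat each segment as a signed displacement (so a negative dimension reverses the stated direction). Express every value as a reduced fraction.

d6 = 3/2
d7 = 25/8
d8 = 1/2
d9 = 161/2
d10 = -143/4
d11 = -15/4
d12 = -4/3
d13 = 51
endpoint = (-47/6, -21/4)

Apply edit: d3 := 3
  d6 = d5/3 = 3/2
  d7 = d3 + d5/4 - 1 = 25/8
  d8 = d6/3 = 1/2
  d9 = d4*5 - d5 = 161/2
  d10 = d8/2 - d1*4 = -143/4
  d11 = d2/4 - 5 = -15/4
  d12 = d6 - d5 + d2/3 = -4/3
  d13 = d4*3 = 51
Walk from origin (0, 0):
  seg 1: left by d6 = 3/2 → (-3/2, 0)
  seg 2: left by d2 = 5 → (-13/2, 0)
  seg 3: down by d1 = 9 → (-13/2, -9)
  seg 4: right by d12 = -4/3 → (-47/6, -9)
  seg 5: down by d11 = -15/4 → (-47/6, -21/4)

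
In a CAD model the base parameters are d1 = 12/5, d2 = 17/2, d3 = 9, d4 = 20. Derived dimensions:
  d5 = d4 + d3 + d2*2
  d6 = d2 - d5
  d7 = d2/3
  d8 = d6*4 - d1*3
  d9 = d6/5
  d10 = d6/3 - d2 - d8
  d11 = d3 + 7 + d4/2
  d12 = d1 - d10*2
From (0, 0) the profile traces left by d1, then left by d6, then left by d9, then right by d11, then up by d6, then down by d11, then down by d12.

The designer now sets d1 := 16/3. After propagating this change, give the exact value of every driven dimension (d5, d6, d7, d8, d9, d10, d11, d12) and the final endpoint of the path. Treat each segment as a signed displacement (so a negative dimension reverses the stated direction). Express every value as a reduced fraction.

d5 = 46
d6 = -75/2
d7 = 17/6
d8 = -166
d9 = -15/2
d10 = 145
d11 = 26
d12 = -854/3
endpoint = (197/3, 1327/6)

Apply edit: d1 := 16/3
  d5 = d4 + d3 + d2*2 = 46
  d6 = d2 - d5 = -75/2
  d7 = d2/3 = 17/6
  d8 = d6*4 - d1*3 = -166
  d9 = d6/5 = -15/2
  d10 = d6/3 - d2 - d8 = 145
  d11 = d3 + 7 + d4/2 = 26
  d12 = d1 - d10*2 = -854/3
Walk from origin (0, 0):
  seg 1: left by d1 = 16/3 → (-16/3, 0)
  seg 2: left by d6 = -75/2 → (193/6, 0)
  seg 3: left by d9 = -15/2 → (119/3, 0)
  seg 4: right by d11 = 26 → (197/3, 0)
  seg 5: up by d6 = -75/2 → (197/3, -75/2)
  seg 6: down by d11 = 26 → (197/3, -127/2)
  seg 7: down by d12 = -854/3 → (197/3, 1327/6)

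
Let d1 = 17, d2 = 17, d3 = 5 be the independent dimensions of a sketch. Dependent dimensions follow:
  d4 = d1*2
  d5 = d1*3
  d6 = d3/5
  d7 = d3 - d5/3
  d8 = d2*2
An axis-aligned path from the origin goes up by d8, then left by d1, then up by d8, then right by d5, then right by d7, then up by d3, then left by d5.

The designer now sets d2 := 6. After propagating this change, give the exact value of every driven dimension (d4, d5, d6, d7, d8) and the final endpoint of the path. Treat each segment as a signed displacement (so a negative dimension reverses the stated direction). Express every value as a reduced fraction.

d4 = 34
d5 = 51
d6 = 1
d7 = -12
d8 = 12
endpoint = (-29, 29)

Apply edit: d2 := 6
  d4 = d1*2 = 34
  d5 = d1*3 = 51
  d6 = d3/5 = 1
  d7 = d3 - d5/3 = -12
  d8 = d2*2 = 12
Walk from origin (0, 0):
  seg 1: up by d8 = 12 → (0, 12)
  seg 2: left by d1 = 17 → (-17, 12)
  seg 3: up by d8 = 12 → (-17, 24)
  seg 4: right by d5 = 51 → (34, 24)
  seg 5: right by d7 = -12 → (22, 24)
  seg 6: up by d3 = 5 → (22, 29)
  seg 7: left by d5 = 51 → (-29, 29)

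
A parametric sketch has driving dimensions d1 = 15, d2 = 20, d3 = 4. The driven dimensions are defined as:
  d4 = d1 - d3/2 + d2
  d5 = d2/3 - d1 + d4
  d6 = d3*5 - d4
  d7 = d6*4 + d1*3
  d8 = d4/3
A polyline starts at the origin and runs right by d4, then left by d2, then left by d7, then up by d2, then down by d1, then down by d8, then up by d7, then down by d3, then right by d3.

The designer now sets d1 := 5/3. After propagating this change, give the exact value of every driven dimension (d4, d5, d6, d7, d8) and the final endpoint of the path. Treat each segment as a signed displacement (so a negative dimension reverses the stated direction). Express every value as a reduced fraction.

Apply edit: d1 := 5/3
  d4 = d1 - d3/2 + d2 = 59/3
  d5 = d2/3 - d1 + d4 = 74/3
  d6 = d3*5 - d4 = 1/3
  d7 = d6*4 + d1*3 = 19/3
  d8 = d4/3 = 59/9
Walk from origin (0, 0):
  seg 1: right by d4 = 59/3 → (59/3, 0)
  seg 2: left by d2 = 20 → (-1/3, 0)
  seg 3: left by d7 = 19/3 → (-20/3, 0)
  seg 4: up by d2 = 20 → (-20/3, 20)
  seg 5: down by d1 = 5/3 → (-20/3, 55/3)
  seg 6: down by d8 = 59/9 → (-20/3, 106/9)
  seg 7: up by d7 = 19/3 → (-20/3, 163/9)
  seg 8: down by d3 = 4 → (-20/3, 127/9)
  seg 9: right by d3 = 4 → (-8/3, 127/9)

d4 = 59/3
d5 = 74/3
d6 = 1/3
d7 = 19/3
d8 = 59/9
endpoint = (-8/3, 127/9)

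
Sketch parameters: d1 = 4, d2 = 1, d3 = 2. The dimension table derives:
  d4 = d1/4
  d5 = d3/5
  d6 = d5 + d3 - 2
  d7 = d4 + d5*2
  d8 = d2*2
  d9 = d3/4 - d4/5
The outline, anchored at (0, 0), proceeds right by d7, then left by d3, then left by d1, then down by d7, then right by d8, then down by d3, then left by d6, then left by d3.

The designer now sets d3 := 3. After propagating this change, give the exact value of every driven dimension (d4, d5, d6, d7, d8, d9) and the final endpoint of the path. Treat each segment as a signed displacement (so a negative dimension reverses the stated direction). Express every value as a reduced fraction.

Apply edit: d3 := 3
  d4 = d1/4 = 1
  d5 = d3/5 = 3/5
  d6 = d5 + d3 - 2 = 8/5
  d7 = d4 + d5*2 = 11/5
  d8 = d2*2 = 2
  d9 = d3/4 - d4/5 = 11/20
Walk from origin (0, 0):
  seg 1: right by d7 = 11/5 → (11/5, 0)
  seg 2: left by d3 = 3 → (-4/5, 0)
  seg 3: left by d1 = 4 → (-24/5, 0)
  seg 4: down by d7 = 11/5 → (-24/5, -11/5)
  seg 5: right by d8 = 2 → (-14/5, -11/5)
  seg 6: down by d3 = 3 → (-14/5, -26/5)
  seg 7: left by d6 = 8/5 → (-22/5, -26/5)
  seg 8: left by d3 = 3 → (-37/5, -26/5)

d4 = 1
d5 = 3/5
d6 = 8/5
d7 = 11/5
d8 = 2
d9 = 11/20
endpoint = (-37/5, -26/5)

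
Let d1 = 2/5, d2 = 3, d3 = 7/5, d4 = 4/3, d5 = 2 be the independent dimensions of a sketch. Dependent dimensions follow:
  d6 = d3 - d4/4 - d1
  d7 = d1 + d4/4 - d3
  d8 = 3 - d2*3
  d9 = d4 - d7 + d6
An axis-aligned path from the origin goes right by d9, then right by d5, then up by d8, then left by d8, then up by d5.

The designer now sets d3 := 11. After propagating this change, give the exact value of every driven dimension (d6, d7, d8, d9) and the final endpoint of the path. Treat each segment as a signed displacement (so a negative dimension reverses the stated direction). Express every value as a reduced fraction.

Apply edit: d3 := 11
  d6 = d3 - d4/4 - d1 = 154/15
  d7 = d1 + d4/4 - d3 = -154/15
  d8 = 3 - d2*3 = -6
  d9 = d4 - d7 + d6 = 328/15
Walk from origin (0, 0):
  seg 1: right by d9 = 328/15 → (328/15, 0)
  seg 2: right by d5 = 2 → (358/15, 0)
  seg 3: up by d8 = -6 → (358/15, -6)
  seg 4: left by d8 = -6 → (448/15, -6)
  seg 5: up by d5 = 2 → (448/15, -4)

d6 = 154/15
d7 = -154/15
d8 = -6
d9 = 328/15
endpoint = (448/15, -4)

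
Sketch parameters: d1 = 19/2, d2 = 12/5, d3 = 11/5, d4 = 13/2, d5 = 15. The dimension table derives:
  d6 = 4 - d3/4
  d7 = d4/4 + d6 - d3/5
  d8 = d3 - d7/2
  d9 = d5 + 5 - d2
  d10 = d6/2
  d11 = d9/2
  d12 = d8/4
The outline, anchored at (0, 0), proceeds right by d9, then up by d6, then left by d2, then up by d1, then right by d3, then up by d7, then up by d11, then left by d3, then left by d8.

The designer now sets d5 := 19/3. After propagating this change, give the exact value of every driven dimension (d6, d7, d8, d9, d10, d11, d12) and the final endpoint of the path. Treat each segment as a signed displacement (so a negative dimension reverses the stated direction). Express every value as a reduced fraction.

Apply edit: d5 := 19/3
  d6 = 4 - d3/4 = 69/20
  d7 = d4/4 + d6 - d3/5 = 927/200
  d8 = d3 - d7/2 = -47/400
  d9 = d5 + 5 - d2 = 134/15
  d10 = d6/2 = 69/40
  d11 = d9/2 = 67/15
  d12 = d8/4 = -47/1600
Walk from origin (0, 0):
  seg 1: right by d9 = 134/15 → (134/15, 0)
  seg 2: up by d6 = 69/20 → (134/15, 69/20)
  seg 3: left by d2 = 12/5 → (98/15, 69/20)
  seg 4: up by d1 = 19/2 → (98/15, 259/20)
  seg 5: right by d3 = 11/5 → (131/15, 259/20)
  seg 6: up by d7 = 927/200 → (131/15, 3517/200)
  seg 7: up by d11 = 67/15 → (131/15, 13231/600)
  seg 8: left by d3 = 11/5 → (98/15, 13231/600)
  seg 9: left by d8 = -47/400 → (7981/1200, 13231/600)

d6 = 69/20
d7 = 927/200
d8 = -47/400
d9 = 134/15
d10 = 69/40
d11 = 67/15
d12 = -47/1600
endpoint = (7981/1200, 13231/600)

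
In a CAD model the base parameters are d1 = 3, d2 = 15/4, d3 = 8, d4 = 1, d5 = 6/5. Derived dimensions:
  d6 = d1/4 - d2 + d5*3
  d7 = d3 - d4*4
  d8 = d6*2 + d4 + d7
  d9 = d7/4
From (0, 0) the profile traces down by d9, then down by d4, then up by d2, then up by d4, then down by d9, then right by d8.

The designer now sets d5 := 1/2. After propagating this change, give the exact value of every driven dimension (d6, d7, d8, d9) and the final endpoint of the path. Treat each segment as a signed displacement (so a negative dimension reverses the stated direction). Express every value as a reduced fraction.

Apply edit: d5 := 1/2
  d6 = d1/4 - d2 + d5*3 = -3/2
  d7 = d3 - d4*4 = 4
  d8 = d6*2 + d4 + d7 = 2
  d9 = d7/4 = 1
Walk from origin (0, 0):
  seg 1: down by d9 = 1 → (0, -1)
  seg 2: down by d4 = 1 → (0, -2)
  seg 3: up by d2 = 15/4 → (0, 7/4)
  seg 4: up by d4 = 1 → (0, 11/4)
  seg 5: down by d9 = 1 → (0, 7/4)
  seg 6: right by d8 = 2 → (2, 7/4)

d6 = -3/2
d7 = 4
d8 = 2
d9 = 1
endpoint = (2, 7/4)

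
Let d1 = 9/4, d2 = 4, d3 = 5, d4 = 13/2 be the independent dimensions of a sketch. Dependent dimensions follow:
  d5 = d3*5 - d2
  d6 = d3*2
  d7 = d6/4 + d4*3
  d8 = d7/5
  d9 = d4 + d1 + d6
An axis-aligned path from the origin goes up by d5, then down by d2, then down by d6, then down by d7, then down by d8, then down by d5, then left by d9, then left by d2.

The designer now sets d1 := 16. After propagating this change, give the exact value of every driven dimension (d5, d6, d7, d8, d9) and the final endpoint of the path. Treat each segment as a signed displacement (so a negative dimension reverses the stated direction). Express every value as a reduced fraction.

Apply edit: d1 := 16
  d5 = d3*5 - d2 = 21
  d6 = d3*2 = 10
  d7 = d6/4 + d4*3 = 22
  d8 = d7/5 = 22/5
  d9 = d4 + d1 + d6 = 65/2
Walk from origin (0, 0):
  seg 1: up by d5 = 21 → (0, 21)
  seg 2: down by d2 = 4 → (0, 17)
  seg 3: down by d6 = 10 → (0, 7)
  seg 4: down by d7 = 22 → (0, -15)
  seg 5: down by d8 = 22/5 → (0, -97/5)
  seg 6: down by d5 = 21 → (0, -202/5)
  seg 7: left by d9 = 65/2 → (-65/2, -202/5)
  seg 8: left by d2 = 4 → (-73/2, -202/5)

d5 = 21
d6 = 10
d7 = 22
d8 = 22/5
d9 = 65/2
endpoint = (-73/2, -202/5)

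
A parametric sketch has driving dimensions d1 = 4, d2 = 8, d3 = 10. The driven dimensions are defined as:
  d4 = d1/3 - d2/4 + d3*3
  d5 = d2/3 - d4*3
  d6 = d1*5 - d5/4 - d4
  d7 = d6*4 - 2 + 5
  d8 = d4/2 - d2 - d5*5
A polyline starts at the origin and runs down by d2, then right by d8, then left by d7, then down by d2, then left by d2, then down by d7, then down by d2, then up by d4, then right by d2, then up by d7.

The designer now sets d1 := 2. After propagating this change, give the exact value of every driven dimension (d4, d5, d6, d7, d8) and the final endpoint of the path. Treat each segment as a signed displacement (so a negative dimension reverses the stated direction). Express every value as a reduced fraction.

d4 = 86/3
d5 = -250/3
d6 = 13/6
d7 = 35/3
d8 = 423
endpoint = (1234/3, 14/3)

Apply edit: d1 := 2
  d4 = d1/3 - d2/4 + d3*3 = 86/3
  d5 = d2/3 - d4*3 = -250/3
  d6 = d1*5 - d5/4 - d4 = 13/6
  d7 = d6*4 - 2 + 5 = 35/3
  d8 = d4/2 - d2 - d5*5 = 423
Walk from origin (0, 0):
  seg 1: down by d2 = 8 → (0, -8)
  seg 2: right by d8 = 423 → (423, -8)
  seg 3: left by d7 = 35/3 → (1234/3, -8)
  seg 4: down by d2 = 8 → (1234/3, -16)
  seg 5: left by d2 = 8 → (1210/3, -16)
  seg 6: down by d7 = 35/3 → (1210/3, -83/3)
  seg 7: down by d2 = 8 → (1210/3, -107/3)
  seg 8: up by d4 = 86/3 → (1210/3, -7)
  seg 9: right by d2 = 8 → (1234/3, -7)
  seg 10: up by d7 = 35/3 → (1234/3, 14/3)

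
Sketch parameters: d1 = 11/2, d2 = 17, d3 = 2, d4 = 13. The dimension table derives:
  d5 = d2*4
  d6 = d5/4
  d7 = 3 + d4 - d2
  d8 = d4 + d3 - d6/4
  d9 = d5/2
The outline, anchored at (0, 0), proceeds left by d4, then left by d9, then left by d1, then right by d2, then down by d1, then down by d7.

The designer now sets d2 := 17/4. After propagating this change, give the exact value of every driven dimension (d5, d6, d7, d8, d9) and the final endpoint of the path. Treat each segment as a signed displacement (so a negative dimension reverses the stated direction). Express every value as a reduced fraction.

d5 = 17
d6 = 17/4
d7 = 47/4
d8 = 223/16
d9 = 17/2
endpoint = (-91/4, -69/4)

Apply edit: d2 := 17/4
  d5 = d2*4 = 17
  d6 = d5/4 = 17/4
  d7 = 3 + d4 - d2 = 47/4
  d8 = d4 + d3 - d6/4 = 223/16
  d9 = d5/2 = 17/2
Walk from origin (0, 0):
  seg 1: left by d4 = 13 → (-13, 0)
  seg 2: left by d9 = 17/2 → (-43/2, 0)
  seg 3: left by d1 = 11/2 → (-27, 0)
  seg 4: right by d2 = 17/4 → (-91/4, 0)
  seg 5: down by d1 = 11/2 → (-91/4, -11/2)
  seg 6: down by d7 = 47/4 → (-91/4, -69/4)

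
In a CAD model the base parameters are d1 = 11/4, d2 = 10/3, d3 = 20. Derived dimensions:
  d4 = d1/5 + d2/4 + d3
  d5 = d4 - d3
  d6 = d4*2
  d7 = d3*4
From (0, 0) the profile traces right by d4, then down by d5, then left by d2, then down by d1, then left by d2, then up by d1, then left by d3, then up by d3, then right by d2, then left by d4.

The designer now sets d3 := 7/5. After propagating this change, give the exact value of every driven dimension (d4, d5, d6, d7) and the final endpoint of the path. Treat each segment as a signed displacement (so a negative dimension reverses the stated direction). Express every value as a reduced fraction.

Apply edit: d3 := 7/5
  d4 = d1/5 + d2/4 + d3 = 167/60
  d5 = d4 - d3 = 83/60
  d6 = d4*2 = 167/30
  d7 = d3*4 = 28/5
Walk from origin (0, 0):
  seg 1: right by d4 = 167/60 → (167/60, 0)
  seg 2: down by d5 = 83/60 → (167/60, -83/60)
  seg 3: left by d2 = 10/3 → (-11/20, -83/60)
  seg 4: down by d1 = 11/4 → (-11/20, -62/15)
  seg 5: left by d2 = 10/3 → (-233/60, -62/15)
  seg 6: up by d1 = 11/4 → (-233/60, -83/60)
  seg 7: left by d3 = 7/5 → (-317/60, -83/60)
  seg 8: up by d3 = 7/5 → (-317/60, 1/60)
  seg 9: right by d2 = 10/3 → (-39/20, 1/60)
  seg 10: left by d4 = 167/60 → (-71/15, 1/60)

d4 = 167/60
d5 = 83/60
d6 = 167/30
d7 = 28/5
endpoint = (-71/15, 1/60)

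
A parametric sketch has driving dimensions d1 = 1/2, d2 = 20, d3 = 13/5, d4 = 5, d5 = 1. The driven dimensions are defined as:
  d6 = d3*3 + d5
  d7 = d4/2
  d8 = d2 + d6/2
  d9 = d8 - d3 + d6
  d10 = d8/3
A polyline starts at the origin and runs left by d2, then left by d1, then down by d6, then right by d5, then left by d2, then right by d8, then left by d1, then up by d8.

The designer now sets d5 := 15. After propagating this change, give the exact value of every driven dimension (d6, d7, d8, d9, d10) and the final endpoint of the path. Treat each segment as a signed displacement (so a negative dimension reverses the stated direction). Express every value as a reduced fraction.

d6 = 114/5
d7 = 5/2
d8 = 157/5
d9 = 258/5
d10 = 157/15
endpoint = (27/5, 43/5)

Apply edit: d5 := 15
  d6 = d3*3 + d5 = 114/5
  d7 = d4/2 = 5/2
  d8 = d2 + d6/2 = 157/5
  d9 = d8 - d3 + d6 = 258/5
  d10 = d8/3 = 157/15
Walk from origin (0, 0):
  seg 1: left by d2 = 20 → (-20, 0)
  seg 2: left by d1 = 1/2 → (-41/2, 0)
  seg 3: down by d6 = 114/5 → (-41/2, -114/5)
  seg 4: right by d5 = 15 → (-11/2, -114/5)
  seg 5: left by d2 = 20 → (-51/2, -114/5)
  seg 6: right by d8 = 157/5 → (59/10, -114/5)
  seg 7: left by d1 = 1/2 → (27/5, -114/5)
  seg 8: up by d8 = 157/5 → (27/5, 43/5)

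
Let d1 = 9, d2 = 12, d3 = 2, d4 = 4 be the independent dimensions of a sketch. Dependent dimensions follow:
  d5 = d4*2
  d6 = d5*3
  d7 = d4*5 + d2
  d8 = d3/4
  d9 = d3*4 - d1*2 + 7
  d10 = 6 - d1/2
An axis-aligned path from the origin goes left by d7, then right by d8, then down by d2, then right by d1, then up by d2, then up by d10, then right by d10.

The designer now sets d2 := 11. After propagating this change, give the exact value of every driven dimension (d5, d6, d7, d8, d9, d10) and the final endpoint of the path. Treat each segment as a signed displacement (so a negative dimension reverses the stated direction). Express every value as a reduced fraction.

Apply edit: d2 := 11
  d5 = d4*2 = 8
  d6 = d5*3 = 24
  d7 = d4*5 + d2 = 31
  d8 = d3/4 = 1/2
  d9 = d3*4 - d1*2 + 7 = -3
  d10 = 6 - d1/2 = 3/2
Walk from origin (0, 0):
  seg 1: left by d7 = 31 → (-31, 0)
  seg 2: right by d8 = 1/2 → (-61/2, 0)
  seg 3: down by d2 = 11 → (-61/2, -11)
  seg 4: right by d1 = 9 → (-43/2, -11)
  seg 5: up by d2 = 11 → (-43/2, 0)
  seg 6: up by d10 = 3/2 → (-43/2, 3/2)
  seg 7: right by d10 = 3/2 → (-20, 3/2)

d5 = 8
d6 = 24
d7 = 31
d8 = 1/2
d9 = -3
d10 = 3/2
endpoint = (-20, 3/2)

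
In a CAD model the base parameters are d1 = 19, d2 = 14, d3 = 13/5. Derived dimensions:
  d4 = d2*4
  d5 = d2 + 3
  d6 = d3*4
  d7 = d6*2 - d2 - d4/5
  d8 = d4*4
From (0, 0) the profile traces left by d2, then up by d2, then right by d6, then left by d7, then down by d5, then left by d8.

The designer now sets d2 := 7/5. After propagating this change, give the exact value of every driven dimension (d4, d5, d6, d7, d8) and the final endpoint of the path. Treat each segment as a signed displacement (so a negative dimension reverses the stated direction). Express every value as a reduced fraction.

Apply edit: d2 := 7/5
  d4 = d2*4 = 28/5
  d5 = d2 + 3 = 22/5
  d6 = d3*4 = 52/5
  d7 = d6*2 - d2 - d4/5 = 457/25
  d8 = d4*4 = 112/5
Walk from origin (0, 0):
  seg 1: left by d2 = 7/5 → (-7/5, 0)
  seg 2: up by d2 = 7/5 → (-7/5, 7/5)
  seg 3: right by d6 = 52/5 → (9, 7/5)
  seg 4: left by d7 = 457/25 → (-232/25, 7/5)
  seg 5: down by d5 = 22/5 → (-232/25, -3)
  seg 6: left by d8 = 112/5 → (-792/25, -3)

d4 = 28/5
d5 = 22/5
d6 = 52/5
d7 = 457/25
d8 = 112/5
endpoint = (-792/25, -3)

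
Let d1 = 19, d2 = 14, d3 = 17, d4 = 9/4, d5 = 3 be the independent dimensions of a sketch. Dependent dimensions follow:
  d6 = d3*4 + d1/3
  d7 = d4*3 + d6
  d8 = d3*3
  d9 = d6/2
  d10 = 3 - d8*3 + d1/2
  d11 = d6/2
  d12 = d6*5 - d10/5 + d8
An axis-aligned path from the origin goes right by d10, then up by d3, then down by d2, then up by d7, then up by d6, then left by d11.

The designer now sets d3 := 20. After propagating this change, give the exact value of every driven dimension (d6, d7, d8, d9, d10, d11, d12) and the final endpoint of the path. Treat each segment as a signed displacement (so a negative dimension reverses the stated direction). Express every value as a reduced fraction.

Apply edit: d3 := 20
  d6 = d3*4 + d1/3 = 259/3
  d7 = d4*3 + d6 = 1117/12
  d8 = d3*3 = 60
  d9 = d6/2 = 259/6
  d10 = 3 - d8*3 + d1/2 = -335/2
  d11 = d6/2 = 259/6
  d12 = d6*5 - d10/5 + d8 = 3151/6
Walk from origin (0, 0):
  seg 1: right by d10 = -335/2 → (-335/2, 0)
  seg 2: up by d3 = 20 → (-335/2, 20)
  seg 3: down by d2 = 14 → (-335/2, 6)
  seg 4: up by d7 = 1117/12 → (-335/2, 1189/12)
  seg 5: up by d6 = 259/3 → (-335/2, 2225/12)
  seg 6: left by d11 = 259/6 → (-632/3, 2225/12)

d6 = 259/3
d7 = 1117/12
d8 = 60
d9 = 259/6
d10 = -335/2
d11 = 259/6
d12 = 3151/6
endpoint = (-632/3, 2225/12)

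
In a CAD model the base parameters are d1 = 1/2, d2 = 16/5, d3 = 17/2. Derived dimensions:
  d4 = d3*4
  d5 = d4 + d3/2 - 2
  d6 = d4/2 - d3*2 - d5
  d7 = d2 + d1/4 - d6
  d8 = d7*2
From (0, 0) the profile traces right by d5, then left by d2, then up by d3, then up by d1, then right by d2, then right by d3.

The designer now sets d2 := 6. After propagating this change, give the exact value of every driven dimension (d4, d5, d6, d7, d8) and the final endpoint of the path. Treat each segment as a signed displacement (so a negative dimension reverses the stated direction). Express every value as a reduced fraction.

d4 = 34
d5 = 145/4
d6 = -145/4
d7 = 339/8
d8 = 339/4
endpoint = (179/4, 9)

Apply edit: d2 := 6
  d4 = d3*4 = 34
  d5 = d4 + d3/2 - 2 = 145/4
  d6 = d4/2 - d3*2 - d5 = -145/4
  d7 = d2 + d1/4 - d6 = 339/8
  d8 = d7*2 = 339/4
Walk from origin (0, 0):
  seg 1: right by d5 = 145/4 → (145/4, 0)
  seg 2: left by d2 = 6 → (121/4, 0)
  seg 3: up by d3 = 17/2 → (121/4, 17/2)
  seg 4: up by d1 = 1/2 → (121/4, 9)
  seg 5: right by d2 = 6 → (145/4, 9)
  seg 6: right by d3 = 17/2 → (179/4, 9)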